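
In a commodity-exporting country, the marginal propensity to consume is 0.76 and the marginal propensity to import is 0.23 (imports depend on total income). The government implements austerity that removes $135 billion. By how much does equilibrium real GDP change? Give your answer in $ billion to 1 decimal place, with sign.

−$287.2 billion

Spending multiplier = 1/(1 − c + m) = 1/(1 − 0.76 + 0.23) = 1/0.47 ≈ 2.128.
ΔY = k × ΔG = (−$135 billion) / 0.47 ≈ −$287.2 billion.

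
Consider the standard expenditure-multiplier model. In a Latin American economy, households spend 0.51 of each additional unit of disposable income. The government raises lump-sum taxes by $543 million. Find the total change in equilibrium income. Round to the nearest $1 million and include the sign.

A lump-sum tax change of +$543 million shifts disposable income by −$543 million; first-round consumption changes by −c × ΔT = −0.51 × (+$543 million) = −$276.93 million.
Expenditure multiplier = 1/(1 − MPC) = 1/(1 − 0.51) = 1/0.49 ≈ 2.041.
The tax multiplier is −c × k ≈ −1.041, so ΔY = k × (−c·ΔT) = (−$276.93 million) / 0.49 ≈ −$565 million.

−$565 million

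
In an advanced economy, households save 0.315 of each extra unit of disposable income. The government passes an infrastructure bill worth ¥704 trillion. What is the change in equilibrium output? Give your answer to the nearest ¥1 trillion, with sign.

MPC = 1 − MPS = 1 − 0.315 = 0.685.
Government-spending multiplier = 1/(1 − MPC) = 1/(1 − 0.685) = 1/0.315 ≈ 3.175.
ΔY = k × ΔG = (+¥704 trillion) / 0.315 ≈ +¥2,235 trillion.

+¥2,235 trillion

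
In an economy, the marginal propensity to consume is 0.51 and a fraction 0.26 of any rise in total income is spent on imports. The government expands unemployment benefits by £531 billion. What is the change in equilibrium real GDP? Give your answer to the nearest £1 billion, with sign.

+£361 billion

The transfer change shifts disposable income by +£531 billion, so first-round consumption changes by c·ΔTR = 0.51 × (+£531 billion) = +£270.81 billion.
Expenditure multiplier = 1/(1 − c + m) = 1/(1 − 0.51 + 0.26) = 1/0.75 ≈ 1.333.
The transfer multiplier is c × k = 0.68, so ΔY = k × (c·ΔTR) = (+£270.81 billion) / 0.75 ≈ +£361 billion.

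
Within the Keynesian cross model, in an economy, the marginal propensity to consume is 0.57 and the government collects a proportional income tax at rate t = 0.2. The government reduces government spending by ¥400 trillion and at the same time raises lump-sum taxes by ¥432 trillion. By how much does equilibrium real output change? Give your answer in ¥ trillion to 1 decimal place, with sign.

−¥1,187.9 trillion

Expenditure multiplier = 1/(1 − c(1−t)) = 1/(1 − 0.57×0.8) = 1/0.544 ≈ 1.838.
ΔG contributes k·ΔG = (−¥400 trillion) / 0.544 ≈ −¥735.3 trillion.
ΔT of +¥432 trillion changes first-round spending by −c·ΔT = −¥246.24 trillion, contributing k·(−c·ΔT) = (−¥246.24 trillion) / 0.544 ≈ −¥452.6 trillion.
Net ΔY = k(ΔG − c·ΔT) = (−¥646.24 trillion) / 0.544 ≈ −¥1,187.9 trillion.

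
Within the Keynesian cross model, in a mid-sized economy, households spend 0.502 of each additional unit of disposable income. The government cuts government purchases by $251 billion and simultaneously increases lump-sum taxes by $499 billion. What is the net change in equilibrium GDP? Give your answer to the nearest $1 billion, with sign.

−$1,007 billion

Expenditure multiplier = 1/(1 − MPC) = 1/(1 − 0.502) = 1/0.498 ≈ 2.008.
ΔG contributes k·ΔG = (−$251 billion) / 0.498 ≈ −$504 billion.
ΔT of +$499 billion changes first-round spending by −c·ΔT = −$250.498 billion, contributing k·(−c·ΔT) = (−$250.498 billion) / 0.498 ≈ −$503 billion.
Net ΔY = k(ΔG − c·ΔT) = (−$501.498 billion) / 0.498 ≈ −$1,007 billion.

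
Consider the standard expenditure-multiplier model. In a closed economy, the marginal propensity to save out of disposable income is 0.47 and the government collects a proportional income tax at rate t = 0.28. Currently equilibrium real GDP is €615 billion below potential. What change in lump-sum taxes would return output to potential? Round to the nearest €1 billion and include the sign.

MPC = 1 − MPS = 1 − 0.47 = 0.53.
Spending multiplier = 1/(1 − c(1−t)) = 1/(1 − 0.53×0.72) = 1/0.6184 ≈ 1.617.
Tax multiplier = −c·k = −0.53/0.6184 ≈ −0.857. Need ΔY = +€615 billion, so ΔT = ΔY/(−c·k) = −(+€615 billion) × 0.6184 / 0.53 ≈ −€718 billion.
The government should cut lump-sum taxes by €718 billion.

−€718 billion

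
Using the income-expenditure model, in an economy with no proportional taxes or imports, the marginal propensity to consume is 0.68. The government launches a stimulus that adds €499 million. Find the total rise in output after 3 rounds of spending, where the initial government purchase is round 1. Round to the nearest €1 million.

€1,069 million

Round 1 adds ΔG = €499 million; each later round is MPC = 0.68 times the previous.
After 3 rounds: 499 + 339.32 + 230.7376 = ΔG·(1 − c^3)/(1 − c) = 499 × (1 − 0.314432)/0.32 ≈ €1,069 million.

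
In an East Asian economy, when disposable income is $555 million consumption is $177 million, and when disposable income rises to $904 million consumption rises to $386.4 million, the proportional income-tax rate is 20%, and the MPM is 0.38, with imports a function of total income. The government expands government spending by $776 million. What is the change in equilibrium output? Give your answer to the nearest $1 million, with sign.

MPC = ΔC/ΔYd = (386.4 − 177)/(904 − 555) = 209.4/349 = 0.6.
Government-spending multiplier = 1/(1 − c(1−t) + m) = 1/(1 − 0.6×0.8 + 0.38) = 1/0.9 ≈ 1.111.
ΔY = k × ΔG = (+$776 million) / 0.9 ≈ +$862 million.

+$862 million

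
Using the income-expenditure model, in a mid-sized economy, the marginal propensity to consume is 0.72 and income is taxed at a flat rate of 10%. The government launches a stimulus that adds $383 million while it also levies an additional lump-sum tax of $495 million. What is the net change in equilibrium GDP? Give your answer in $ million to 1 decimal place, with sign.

+$75.6 million

Expenditure multiplier = 1/(1 − c(1−t)) = 1/(1 − 0.72×0.9) = 1/0.352 ≈ 2.841.
ΔG contributes k·ΔG = (+$383 million) / 0.352 ≈ +$1,088.1 million.
ΔT of +$495 million changes first-round spending by −c·ΔT = −$356.4 million, contributing k·(−c·ΔT) = (−$356.4 million) / 0.352 = −$1,012.5 million.
Net ΔY = k(ΔG − c·ΔT) = (+$26.6 million) / 0.352 ≈ +$75.6 million.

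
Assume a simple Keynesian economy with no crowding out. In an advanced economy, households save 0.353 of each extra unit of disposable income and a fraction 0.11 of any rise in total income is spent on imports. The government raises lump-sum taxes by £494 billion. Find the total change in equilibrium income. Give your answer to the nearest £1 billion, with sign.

−£690 billion

MPC = 1 − MPS = 1 − 0.353 = 0.647.
A lump-sum tax change of +£494 billion shifts disposable income by −£494 billion; first-round consumption changes by −c × ΔT = −0.647 × (+£494 billion) = −£319.618 billion.
Expenditure multiplier = 1/(1 − c + m) = 1/(1 − 0.647 + 0.11) = 1/0.463 ≈ 2.16.
The tax multiplier is −c × k ≈ −1.397, so ΔY = k × (−c·ΔT) = (−£319.618 billion) / 0.463 ≈ −£690 billion.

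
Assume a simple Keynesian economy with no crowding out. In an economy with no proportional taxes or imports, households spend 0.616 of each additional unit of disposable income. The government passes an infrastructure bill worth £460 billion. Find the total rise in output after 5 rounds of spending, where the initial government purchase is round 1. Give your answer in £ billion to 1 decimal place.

Round 1 adds ΔG = £460 billion; each later round is MPC = 0.616 times the previous.
After 5 rounds: 460 + 283.36 + 174.54976 + 107.52265216 + 66.23395373056 = ΔG·(1 − c^5)/(1 − c) = 460 × (1 − 0.088695903256576)/0.384 ≈ £1,091.7 billion.

£1,091.7 billion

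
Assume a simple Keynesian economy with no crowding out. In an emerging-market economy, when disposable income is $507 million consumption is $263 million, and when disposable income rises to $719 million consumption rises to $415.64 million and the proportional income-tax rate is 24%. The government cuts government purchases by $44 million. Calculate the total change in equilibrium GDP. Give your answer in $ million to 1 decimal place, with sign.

−$97.2 million

MPC = ΔC/ΔYd = (415.64 − 263)/(719 − 507) = 152.64/212 = 0.72.
Expenditure multiplier = 1/(1 − c(1−t)) = 1/(1 − 0.72×0.76) = 1/0.4528 ≈ 2.208.
ΔY = k × ΔG = (−$44 million) / 0.4528 ≈ −$97.2 million.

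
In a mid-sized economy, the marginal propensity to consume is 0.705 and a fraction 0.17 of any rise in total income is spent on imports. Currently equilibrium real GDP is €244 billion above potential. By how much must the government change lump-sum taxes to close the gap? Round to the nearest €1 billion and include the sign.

Spending multiplier = 1/(1 − c + m) = 1/(1 − 0.705 + 0.17) = 1/0.465 ≈ 2.151.
Tax multiplier = −c·k = −0.705/0.465 ≈ −1.516. Need ΔY = −€244 billion, so ΔT = ΔY/(−c·k) = −(−€244 billion) × 0.465 / 0.705 ≈ +€161 billion.
The government should raise lump-sum taxes by €161 billion.

+€161 billion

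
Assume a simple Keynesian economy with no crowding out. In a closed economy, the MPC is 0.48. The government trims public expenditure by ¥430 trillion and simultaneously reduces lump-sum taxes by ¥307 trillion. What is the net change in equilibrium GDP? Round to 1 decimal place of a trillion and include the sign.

−¥543.5 trillion

Expenditure multiplier = 1/(1 − MPC) = 1/(1 − 0.48) = 1/0.52 ≈ 1.923.
ΔG contributes k·ΔG = (−¥430 trillion) / 0.52 ≈ −¥826.9 trillion.
ΔT of −¥307 trillion changes first-round spending by −c·ΔT = +¥147.36 trillion, contributing k·(−c·ΔT) = (+¥147.36 trillion) / 0.52 ≈ +¥283.4 trillion.
Net ΔY = k(ΔG − c·ΔT) = (−¥282.64 trillion) / 0.52 ≈ −¥543.5 trillion.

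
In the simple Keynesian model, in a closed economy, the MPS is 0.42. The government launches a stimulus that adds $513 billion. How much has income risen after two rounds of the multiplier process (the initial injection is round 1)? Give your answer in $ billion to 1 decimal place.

MPC = 1 − MPS = 1 − 0.42 = 0.58.
Round 1 adds ΔG = $513 billion; each later round is MPC = 0.58 times the previous.
After 2 rounds: 513 + 297.54 = ΔG·(1 − c^2)/(1 − c) = 513 × (1 − 0.3364)/0.42 ≈ $810.5 billion.

$810.5 billion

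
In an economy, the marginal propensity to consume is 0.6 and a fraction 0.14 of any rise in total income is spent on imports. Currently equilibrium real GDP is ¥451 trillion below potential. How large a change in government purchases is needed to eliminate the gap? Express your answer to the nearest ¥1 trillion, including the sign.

+¥244 trillion

Spending multiplier = 1/(1 − c + m) = 1/(1 − 0.6 + 0.14) = 1/0.54 ≈ 1.852.
Need ΔY = +¥451 trillion, so ΔG = ΔY/k = (+¥451 trillion) × 0.54 ≈ +¥244 trillion.
The government should increase government purchases by ¥244 trillion.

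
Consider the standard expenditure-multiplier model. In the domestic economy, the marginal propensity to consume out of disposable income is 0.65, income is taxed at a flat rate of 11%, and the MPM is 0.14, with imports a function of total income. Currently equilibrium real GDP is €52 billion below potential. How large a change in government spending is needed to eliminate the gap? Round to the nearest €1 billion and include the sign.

+€29 billion

Spending multiplier = 1/(1 − c(1−t) + m) = 1/(1 − 0.65×0.89 + 0.14) = 1/0.5615 ≈ 1.781.
Need ΔY = +€52 billion, so ΔG = ΔY/k = (+€52 billion) × 0.5615 ≈ +€29 billion.
The government should increase government spending by €29 billion.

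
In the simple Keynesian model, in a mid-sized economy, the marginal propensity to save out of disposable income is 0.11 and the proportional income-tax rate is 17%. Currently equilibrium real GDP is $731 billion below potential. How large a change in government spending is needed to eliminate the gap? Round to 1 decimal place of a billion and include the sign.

+$191.0 billion

MPC = 1 − MPS = 1 − 0.11 = 0.89.
Spending multiplier = 1/(1 − c(1−t)) = 1/(1 − 0.89×0.83) = 1/0.2613 ≈ 3.827.
Need ΔY = +$731 billion, so ΔG = ΔY/k = (+$731 billion) × 0.2613 ≈ +$191 billion.
The government should increase government spending by $191 billion.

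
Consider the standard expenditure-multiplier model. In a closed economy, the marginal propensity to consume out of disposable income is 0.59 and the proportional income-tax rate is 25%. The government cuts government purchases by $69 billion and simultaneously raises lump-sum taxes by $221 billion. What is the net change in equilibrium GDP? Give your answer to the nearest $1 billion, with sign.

−$358 billion

Expenditure multiplier = 1/(1 − c(1−t)) = 1/(1 − 0.59×0.75) = 1/0.5575 ≈ 1.794.
ΔG contributes k·ΔG = (−$69 billion) / 0.5575 ≈ −$123.8 billion.
ΔT of +$221 billion changes first-round spending by −c·ΔT = −$130.39 billion, contributing k·(−c·ΔT) = (−$130.39 billion) / 0.5575 ≈ −$233.9 billion.
Net ΔY = k(ΔG − c·ΔT) = (−$199.39 billion) / 0.5575 ≈ −$358 billion.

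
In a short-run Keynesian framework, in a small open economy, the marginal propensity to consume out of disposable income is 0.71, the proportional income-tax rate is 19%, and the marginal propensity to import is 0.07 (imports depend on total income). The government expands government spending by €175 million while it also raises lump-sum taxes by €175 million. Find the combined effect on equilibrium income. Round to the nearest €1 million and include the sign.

+€103 million

Expenditure multiplier = 1/(1 − c(1−t) + m) = 1/(1 − 0.71×0.81 + 0.07) = 1/0.4949 ≈ 2.021.
ΔG contributes k·ΔG = (+€175 million) / 0.4949 ≈ +€353.6 million.
ΔT of +€175 million changes first-round spending by −c·ΔT = −€124.25 million, contributing k·(−c·ΔT) = (−€124.25 million) / 0.4949 ≈ −€251.1 million.
Net ΔY = k(ΔG − c·ΔT) = (+€50.75 million) / 0.4949 ≈ +€103 million.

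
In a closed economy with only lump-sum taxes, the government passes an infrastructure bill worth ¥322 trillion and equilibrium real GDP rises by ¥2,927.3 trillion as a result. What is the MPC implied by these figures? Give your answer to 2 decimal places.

0.89

Implied spending multiplier k = ΔY/ΔG = 2,927.3/322 ≈ 9.091.
Since k = 1/(1 − MPC), MPC = 1 − 1/k = 1 − ΔG/ΔY = 1 − 322/2,927.3 ≈ 0.89.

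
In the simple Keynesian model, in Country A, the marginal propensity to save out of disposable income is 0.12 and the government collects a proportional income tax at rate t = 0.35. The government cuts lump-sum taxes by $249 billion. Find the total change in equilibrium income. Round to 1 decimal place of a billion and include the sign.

MPC = 1 − MPS = 1 − 0.12 = 0.88.
A lump-sum tax change of −$249 billion shifts disposable income by +$249 billion; first-round consumption changes by −c × ΔT = −0.88 × (−$249 billion) = +$219.12 billion.
Expenditure multiplier = 1/(1 − c(1−t)) = 1/(1 − 0.88×0.65) = 1/0.428 ≈ 2.336.
The tax multiplier is −c × k ≈ −2.056, so ΔY = k × (−c·ΔT) = (+$219.12 billion) / 0.428 ≈ +$512 billion.

+$512.0 billion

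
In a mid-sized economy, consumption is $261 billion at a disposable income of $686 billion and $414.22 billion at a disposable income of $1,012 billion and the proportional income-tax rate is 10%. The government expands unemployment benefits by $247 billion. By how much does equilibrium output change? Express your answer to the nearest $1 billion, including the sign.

+$201 billion

MPC = ΔC/ΔYd = (414.22 − 261)/(1,012 − 686) = 153.22/326 = 0.47.
The transfer change shifts disposable income by +$247 billion, so first-round consumption changes by c·ΔTR = 0.47 × (+$247 billion) = +$116.09 billion.
Expenditure multiplier = 1/(1 − c(1−t)) = 1/(1 − 0.47×0.9) = 1/0.577 ≈ 1.733.
The transfer multiplier is c × k ≈ 0.815, so ΔY = k × (c·ΔTR) = (+$116.09 billion) / 0.577 ≈ +$201 billion.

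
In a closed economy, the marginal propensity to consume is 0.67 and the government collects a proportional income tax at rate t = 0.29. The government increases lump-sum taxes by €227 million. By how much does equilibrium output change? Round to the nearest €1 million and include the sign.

A lump-sum tax change of +€227 million shifts disposable income by −€227 million; first-round consumption changes by −c × ΔT = −0.67 × (+€227 million) = −€152.09 million.
Expenditure multiplier = 1/(1 − c(1−t)) = 1/(1 − 0.67×0.71) = 1/0.5243 ≈ 1.907.
The tax multiplier is −c × k ≈ −1.278, so ΔY = k × (−c·ΔT) = (−€152.09 million) / 0.5243 ≈ −€290 million.

−€290 million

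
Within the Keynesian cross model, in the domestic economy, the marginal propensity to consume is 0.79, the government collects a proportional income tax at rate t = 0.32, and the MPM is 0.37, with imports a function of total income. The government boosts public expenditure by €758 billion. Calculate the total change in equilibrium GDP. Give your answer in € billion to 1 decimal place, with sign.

Expenditure multiplier = 1/(1 − c(1−t) + m) = 1/(1 − 0.79×0.68 + 0.37) = 1/0.8328 ≈ 1.201.
ΔY = k × ΔG = (+€758 billion) / 0.8328 ≈ +€910.2 billion.

+€910.2 billion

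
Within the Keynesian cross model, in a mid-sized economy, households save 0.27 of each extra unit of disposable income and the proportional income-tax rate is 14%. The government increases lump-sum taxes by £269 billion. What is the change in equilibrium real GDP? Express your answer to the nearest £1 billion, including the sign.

MPC = 1 − MPS = 1 − 0.27 = 0.73.
A lump-sum tax change of +£269 billion shifts disposable income by −£269 billion; first-round consumption changes by −c × ΔT = −0.73 × (+£269 billion) = −£196.37 billion.
Expenditure multiplier = 1/(1 − c(1−t)) = 1/(1 − 0.73×0.86) = 1/0.3722 ≈ 2.687.
The tax multiplier is −c × k ≈ −1.961, so ΔY = k × (−c·ΔT) = (−£196.37 billion) / 0.3722 ≈ −£528 billion.

−£528 billion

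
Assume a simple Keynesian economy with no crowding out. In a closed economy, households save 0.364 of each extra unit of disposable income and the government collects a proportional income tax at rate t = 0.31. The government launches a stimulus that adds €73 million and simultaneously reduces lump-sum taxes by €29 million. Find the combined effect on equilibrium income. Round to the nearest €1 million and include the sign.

+€163 million

MPC = 1 − MPS = 1 − 0.364 = 0.636.
Expenditure multiplier = 1/(1 − c(1−t)) = 1/(1 − 0.636×0.69) = 1/0.56116 ≈ 1.782.
ΔG contributes k·ΔG = (+€73 million) / 0.56116 ≈ +€130.1 million.
ΔT of −€29 million changes first-round spending by −c·ΔT = +€18.444 million, contributing k·(−c·ΔT) = (+€18.444 million) / 0.56116 ≈ +€32.9 million.
Net ΔY = k(ΔG − c·ΔT) = (+€91.444 million) / 0.56116 ≈ +€163 million.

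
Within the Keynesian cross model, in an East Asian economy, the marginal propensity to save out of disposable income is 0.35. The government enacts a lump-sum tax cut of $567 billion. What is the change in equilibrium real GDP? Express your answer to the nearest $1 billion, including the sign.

+$1,053 billion

MPC = 1 − MPS = 1 − 0.35 = 0.65.
A lump-sum tax change of −$567 billion shifts disposable income by +$567 billion; first-round consumption changes by −c × ΔT = −0.65 × (−$567 billion) = +$368.55 billion.
Expenditure multiplier = 1/(1 − MPC) = 1/(1 − 0.65) = 1/0.35 ≈ 2.857.
The tax multiplier is −c × k ≈ −1.857, so ΔY = k × (−c·ΔT) = (+$368.55 billion) / 0.35 = +$1,053 billion.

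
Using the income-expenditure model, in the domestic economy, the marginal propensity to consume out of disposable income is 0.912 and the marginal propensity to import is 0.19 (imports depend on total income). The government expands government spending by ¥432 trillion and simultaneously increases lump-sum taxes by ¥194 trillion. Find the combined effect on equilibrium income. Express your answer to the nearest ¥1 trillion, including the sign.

Expenditure multiplier = 1/(1 − c + m) = 1/(1 − 0.912 + 0.19) = 1/0.278 ≈ 3.597.
ΔG contributes k·ΔG = (+¥432 trillion) / 0.278 ≈ +¥1,554 trillion.
ΔT of +¥194 trillion changes first-round spending by −c·ΔT = −¥176.928 trillion, contributing k·(−c·ΔT) = (−¥176.928 trillion) / 0.278 ≈ −¥636.4 trillion.
Net ΔY = k(ΔG − c·ΔT) = (+¥255.072 trillion) / 0.278 ≈ +¥918 trillion.

+¥918 trillion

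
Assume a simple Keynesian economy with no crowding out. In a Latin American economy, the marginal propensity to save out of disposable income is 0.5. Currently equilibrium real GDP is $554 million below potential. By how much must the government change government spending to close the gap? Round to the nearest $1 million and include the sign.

+$277 million

MPC = 1 − MPS = 1 − 0.5 = 0.5.
Spending multiplier = 1/(1 − MPC) = 1/(1 − 0.5) = 1/0.5 = 2.
Need ΔY = +$554 million, so ΔG = ΔY/k = (+$554 million) × 0.5 = +$277 million.
The government should increase government spending by $277 million.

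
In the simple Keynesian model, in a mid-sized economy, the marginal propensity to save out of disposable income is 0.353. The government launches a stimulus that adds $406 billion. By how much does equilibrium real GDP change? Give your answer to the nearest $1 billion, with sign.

MPC = 1 − MPS = 1 − 0.353 = 0.647.
Government-spending multiplier = 1/(1 − MPC) = 1/(1 − 0.647) = 1/0.353 ≈ 2.833.
ΔY = k × ΔG = (+$406 billion) / 0.353 ≈ +$1,150 billion.

+$1,150 billion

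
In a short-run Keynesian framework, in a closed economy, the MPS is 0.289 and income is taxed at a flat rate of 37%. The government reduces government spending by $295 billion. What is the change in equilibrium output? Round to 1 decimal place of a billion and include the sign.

MPC = 1 − MPS = 1 − 0.289 = 0.711.
Expenditure multiplier = 1/(1 − c(1−t)) = 1/(1 − 0.711×0.63) = 1/0.55207 ≈ 1.811.
ΔY = k × ΔG = (−$295 billion) / 0.55207 ≈ −$534.4 billion.

−$534.4 billion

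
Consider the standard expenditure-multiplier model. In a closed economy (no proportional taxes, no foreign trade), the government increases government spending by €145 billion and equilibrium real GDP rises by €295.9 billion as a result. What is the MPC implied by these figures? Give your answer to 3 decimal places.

Implied spending multiplier k = ΔY/ΔG = 295.9/145 ≈ 2.0407.
Since k = 1/(1 − MPC), MPC = 1 − 1/k = 1 − ΔG/ΔY = 1 − 145/295.9 ≈ 0.510.

0.510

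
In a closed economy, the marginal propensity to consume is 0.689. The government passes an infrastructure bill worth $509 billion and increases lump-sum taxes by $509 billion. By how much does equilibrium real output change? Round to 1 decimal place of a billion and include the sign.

Expenditure multiplier = 1/(1 − MPC) = 1/(1 − 0.689) = 1/0.311 ≈ 3.215.
ΔG contributes k·ΔG = (+$509 billion) / 0.311 ≈ +$1,636.7 billion.
ΔT of +$509 billion changes first-round spending by −c·ΔT = −$350.701 billion, contributing k·(−c·ΔT) = (−$350.701 billion) / 0.311 ≈ −$1,127.7 billion.
With ΔG = ΔT and no other leakages, the balanced-budget multiplier is 1, so ΔY = ΔG = +$509 billion.

+$509.0 billion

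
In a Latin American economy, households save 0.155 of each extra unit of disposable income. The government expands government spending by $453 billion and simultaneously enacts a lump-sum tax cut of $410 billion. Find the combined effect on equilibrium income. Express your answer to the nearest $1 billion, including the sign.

MPC = 1 − MPS = 1 − 0.155 = 0.845.
Expenditure multiplier = 1/(1 − MPC) = 1/(1 − 0.845) = 1/0.155 ≈ 6.452.
ΔG contributes k·ΔG = (+$453 billion) / 0.155 ≈ +$2,922.6 billion.
ΔT of −$410 billion changes first-round spending by −c·ΔT = +$346.45 billion, contributing k·(−c·ΔT) = (+$346.45 billion) / 0.155 ≈ +$2,235.2 billion.
Net ΔY = k(ΔG − c·ΔT) = (+$799.45 billion) / 0.155 ≈ +$5,158 billion.

+$5,158 billion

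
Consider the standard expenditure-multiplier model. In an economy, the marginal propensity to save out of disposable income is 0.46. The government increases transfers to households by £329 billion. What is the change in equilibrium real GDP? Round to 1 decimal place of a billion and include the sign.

MPC = 1 − MPS = 1 − 0.46 = 0.54.
The transfer change shifts disposable income by +£329 billion, so first-round consumption changes by c·ΔTR = 0.54 × (+£329 billion) = +£177.66 billion.
Expenditure multiplier = 1/(1 − MPC) = 1/(1 − 0.54) = 1/0.46 ≈ 2.174.
The transfer multiplier is c × k ≈ 1.174, so ΔY = k × (c·ΔTR) = (+£177.66 billion) / 0.46 ≈ +£386.2 billion.

+£386.2 billion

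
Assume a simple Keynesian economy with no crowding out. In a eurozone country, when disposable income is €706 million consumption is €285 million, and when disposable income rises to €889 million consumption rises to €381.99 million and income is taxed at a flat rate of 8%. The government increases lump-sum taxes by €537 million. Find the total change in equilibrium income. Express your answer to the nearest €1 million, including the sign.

−€555 million

MPC = ΔC/ΔYd = (381.99 − 285)/(889 − 706) = 96.99/183 = 0.53.
A lump-sum tax change of +€537 million shifts disposable income by −€537 million; first-round consumption changes by −c × ΔT = −0.53 × (+€537 million) = −€284.61 million.
Expenditure multiplier = 1/(1 − c(1−t)) = 1/(1 − 0.53×0.92) = 1/0.5124 ≈ 1.952.
The tax multiplier is −c × k ≈ −1.034, so ΔY = k × (−c·ΔT) = (−€284.61 million) / 0.5124 ≈ −€555 million.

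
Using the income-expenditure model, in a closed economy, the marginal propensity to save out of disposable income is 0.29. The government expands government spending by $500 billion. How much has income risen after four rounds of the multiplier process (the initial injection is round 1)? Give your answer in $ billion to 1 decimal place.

$1,286.0 billion

MPC = 1 − MPS = 1 − 0.29 = 0.71.
Round 1 adds ΔG = $500 billion; each later round is MPC = 0.71 times the previous.
After 4 rounds: 500 + 355 + 252.05 + 178.9555 = ΔG·(1 − c^4)/(1 − c) = 500 × (1 − 0.25411681)/0.29 ≈ $1,286 billion.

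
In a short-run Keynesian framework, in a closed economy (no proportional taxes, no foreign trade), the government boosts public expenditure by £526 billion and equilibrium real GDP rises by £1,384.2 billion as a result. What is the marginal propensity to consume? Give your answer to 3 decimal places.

Implied spending multiplier k = ΔY/ΔG = 1,384.2/526 ≈ 2.6316.
Since k = 1/(1 − MPC), MPC = 1 − 1/k = 1 − ΔG/ΔY = 1 − 526/1,384.2 ≈ 0.620.

0.620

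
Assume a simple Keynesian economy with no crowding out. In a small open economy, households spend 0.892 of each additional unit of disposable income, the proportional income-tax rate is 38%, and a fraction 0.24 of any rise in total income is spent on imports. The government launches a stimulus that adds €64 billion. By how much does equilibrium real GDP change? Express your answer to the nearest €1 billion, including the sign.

Spending multiplier = 1/(1 − c(1−t) + m) = 1/(1 − 0.892×0.62 + 0.24) = 1/0.68696 ≈ 1.456.
ΔY = k × ΔG = (+€64 billion) / 0.68696 ≈ +€93 billion.

+€93 billion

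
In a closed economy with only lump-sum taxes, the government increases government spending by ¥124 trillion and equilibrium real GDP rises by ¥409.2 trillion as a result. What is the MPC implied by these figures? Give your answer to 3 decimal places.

0.697

Implied spending multiplier k = ΔY/ΔG = 409.2/124 = 3.3.
Since k = 1/(1 − MPC), MPC = 1 − 1/k = 1 − ΔG/ΔY = 1 − 124/409.2 ≈ 0.697.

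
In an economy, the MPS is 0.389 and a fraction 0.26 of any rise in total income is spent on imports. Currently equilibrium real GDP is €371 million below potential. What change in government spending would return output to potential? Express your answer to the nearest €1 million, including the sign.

MPC = 1 − MPS = 1 − 0.389 = 0.611.
Spending multiplier = 1/(1 − c + m) = 1/(1 − 0.611 + 0.26) = 1/0.649 ≈ 1.541.
Need ΔY = +€371 million, so ΔG = ΔY/k = (+€371 million) × 0.649 ≈ +€241 million.
The government should increase government spending by €241 million.

+€241 million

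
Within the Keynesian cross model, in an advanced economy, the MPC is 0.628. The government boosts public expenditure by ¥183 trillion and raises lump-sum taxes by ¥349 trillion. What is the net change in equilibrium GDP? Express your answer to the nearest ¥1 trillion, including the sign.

Expenditure multiplier = 1/(1 − MPC) = 1/(1 − 0.628) = 1/0.372 ≈ 2.688.
ΔG contributes k·ΔG = (+¥183 trillion) / 0.372 ≈ +¥491.9 trillion.
ΔT of +¥349 trillion changes first-round spending by −c·ΔT = −¥219.172 trillion, contributing k·(−c·ΔT) = (−¥219.172 trillion) / 0.372 ≈ −¥589.2 trillion.
Net ΔY = k(ΔG − c·ΔT) = (−¥36.172 trillion) / 0.372 ≈ −¥97 trillion.

−¥97 trillion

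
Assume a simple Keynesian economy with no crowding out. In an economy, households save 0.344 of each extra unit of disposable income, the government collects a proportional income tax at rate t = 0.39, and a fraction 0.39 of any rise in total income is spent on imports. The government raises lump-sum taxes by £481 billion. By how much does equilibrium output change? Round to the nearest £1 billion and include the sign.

MPC = 1 − MPS = 1 − 0.344 = 0.656.
A lump-sum tax change of +£481 billion shifts disposable income by −£481 billion; first-round consumption changes by −c × ΔT = −0.656 × (+£481 billion) = −£315.536 billion.
Expenditure multiplier = 1/(1 − c(1−t) + m) = 1/(1 − 0.656×0.61 + 0.39) = 1/0.98984 ≈ 1.01.
The tax multiplier is −c × k ≈ −0.663, so ΔY = k × (−c·ΔT) = (−£315.536 billion) / 0.98984 ≈ −£319 billion.

−£319 billion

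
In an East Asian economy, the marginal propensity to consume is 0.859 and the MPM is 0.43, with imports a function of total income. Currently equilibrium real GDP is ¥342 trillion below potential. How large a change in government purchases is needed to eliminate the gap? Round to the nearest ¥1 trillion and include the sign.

+¥195 trillion

Spending multiplier = 1/(1 − c + m) = 1/(1 − 0.859 + 0.43) = 1/0.571 ≈ 1.751.
Need ΔY = +¥342 trillion, so ΔG = ΔY/k = (+¥342 trillion) × 0.571 ≈ +¥195 trillion.
The government should increase government purchases by ¥195 trillion.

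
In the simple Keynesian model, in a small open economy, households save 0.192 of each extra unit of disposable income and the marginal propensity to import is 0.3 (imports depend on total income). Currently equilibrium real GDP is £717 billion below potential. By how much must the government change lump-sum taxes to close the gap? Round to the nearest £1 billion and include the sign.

MPC = 1 − MPS = 1 − 0.192 = 0.808.
Spending multiplier = 1/(1 − c + m) = 1/(1 − 0.808 + 0.3) = 1/0.492 ≈ 2.033.
Tax multiplier = −c·k = −0.808/0.492 ≈ −1.642. Need ΔY = +£717 billion, so ΔT = ΔY/(−c·k) = −(+£717 billion) × 0.492 / 0.808 ≈ −£437 billion.
The government should cut lump-sum taxes by £437 billion.

−£437 billion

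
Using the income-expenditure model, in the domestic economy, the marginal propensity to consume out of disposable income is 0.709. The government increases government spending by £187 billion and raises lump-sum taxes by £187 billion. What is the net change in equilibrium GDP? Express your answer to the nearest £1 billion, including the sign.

Expenditure multiplier = 1/(1 − MPC) = 1/(1 − 0.709) = 1/0.291 ≈ 3.436.
ΔG contributes k·ΔG = (+£187 billion) / 0.291 ≈ +£642.6 billion.
ΔT of +£187 billion changes first-round spending by −c·ΔT = −£132.583 billion, contributing k·(−c·ΔT) = (−£132.583 billion) / 0.291 ≈ −£455.6 billion.
With ΔG = ΔT and no other leakages, the balanced-budget multiplier is 1, so ΔY = ΔG = +£187 billion.

+£187 billion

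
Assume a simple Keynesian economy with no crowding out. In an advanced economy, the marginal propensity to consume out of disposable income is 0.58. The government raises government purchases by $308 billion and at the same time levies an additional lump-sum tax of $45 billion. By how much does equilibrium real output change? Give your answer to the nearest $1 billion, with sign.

Expenditure multiplier = 1/(1 − MPC) = 1/(1 − 0.58) = 1/0.42 ≈ 2.381.
ΔG contributes k·ΔG = (+$308 billion) / 0.42 ≈ +$733.3 billion.
ΔT of +$45 billion changes first-round spending by −c·ΔT = −$26.1 billion, contributing k·(−c·ΔT) = (−$26.1 billion) / 0.42 ≈ −$62.1 billion.
Net ΔY = k(ΔG − c·ΔT) = (+$281.9 billion) / 0.42 ≈ +$671 billion.

+$671 billion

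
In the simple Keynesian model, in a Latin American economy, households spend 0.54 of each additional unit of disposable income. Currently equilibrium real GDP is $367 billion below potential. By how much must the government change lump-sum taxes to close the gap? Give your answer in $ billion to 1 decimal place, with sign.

Spending multiplier = 1/(1 − MPC) = 1/(1 − 0.54) = 1/0.46 ≈ 2.174.
Tax multiplier = −c·k = −0.54/0.46 ≈ −1.174. Need ΔY = +$367 billion, so ΔT = ΔY/(−c·k) = −(+$367 billion) × 0.46 / 0.54 ≈ −$312.6 billion.
The government should cut lump-sum taxes by $312.6 billion.

−$312.6 billion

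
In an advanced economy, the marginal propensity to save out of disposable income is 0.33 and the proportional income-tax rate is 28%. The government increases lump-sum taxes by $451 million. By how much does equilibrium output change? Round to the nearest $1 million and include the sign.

MPC = 1 − MPS = 1 − 0.33 = 0.67.
A lump-sum tax change of +$451 million shifts disposable income by −$451 million; first-round consumption changes by −c × ΔT = −0.67 × (+$451 million) = −$302.17 million.
Expenditure multiplier = 1/(1 − c(1−t)) = 1/(1 − 0.67×0.72) = 1/0.5176 ≈ 1.932.
The tax multiplier is −c × k ≈ −1.294, so ΔY = k × (−c·ΔT) = (−$302.17 million) / 0.5176 ≈ −$584 million.

−$584 million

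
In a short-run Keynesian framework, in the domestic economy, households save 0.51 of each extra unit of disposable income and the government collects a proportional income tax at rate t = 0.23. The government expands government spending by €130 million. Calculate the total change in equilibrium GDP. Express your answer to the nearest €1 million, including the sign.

+€209 million

MPC = 1 − MPS = 1 − 0.51 = 0.49.
Expenditure multiplier = 1/(1 − c(1−t)) = 1/(1 − 0.49×0.77) = 1/0.6227 ≈ 1.606.
ΔY = k × ΔG = (+€130 million) / 0.6227 ≈ +€209 million.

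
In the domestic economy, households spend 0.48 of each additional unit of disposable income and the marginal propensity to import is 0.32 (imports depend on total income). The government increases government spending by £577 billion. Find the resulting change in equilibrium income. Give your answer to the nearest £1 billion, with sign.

+£687 billion

Government-spending multiplier = 1/(1 − c + m) = 1/(1 − 0.48 + 0.32) = 1/0.84 ≈ 1.19.
ΔY = k × ΔG = (+£577 billion) / 0.84 ≈ +£687 billion.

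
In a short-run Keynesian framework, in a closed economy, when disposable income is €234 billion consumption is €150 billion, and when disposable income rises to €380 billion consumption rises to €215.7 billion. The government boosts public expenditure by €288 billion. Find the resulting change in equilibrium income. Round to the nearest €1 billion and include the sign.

MPC = ΔC/ΔYd = (215.7 − 150)/(380 − 234) = 65.7/146 = 0.45.
Government-spending multiplier = 1/(1 − MPC) = 1/(1 − 0.45) = 1/0.55 ≈ 1.818.
ΔY = k × ΔG = (+€288 billion) / 0.55 ≈ +€524 billion.

+€524 billion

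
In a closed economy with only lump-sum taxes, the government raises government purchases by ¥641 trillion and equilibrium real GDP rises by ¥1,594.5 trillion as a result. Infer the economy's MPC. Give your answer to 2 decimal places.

Implied spending multiplier k = ΔY/ΔG = 1,594.5/641 ≈ 2.4875.
Since k = 1/(1 − MPC), MPC = 1 − 1/k = 1 − ΔG/ΔY = 1 − 641/1,594.5 ≈ 0.60.

0.60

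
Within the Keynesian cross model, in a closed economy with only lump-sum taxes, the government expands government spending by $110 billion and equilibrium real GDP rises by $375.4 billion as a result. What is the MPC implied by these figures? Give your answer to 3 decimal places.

0.707

Implied spending multiplier k = ΔY/ΔG = 375.4/110 ≈ 3.4127.
Since k = 1/(1 − MPC), MPC = 1 − 1/k = 1 − ΔG/ΔY = 1 − 110/375.4 ≈ 0.707.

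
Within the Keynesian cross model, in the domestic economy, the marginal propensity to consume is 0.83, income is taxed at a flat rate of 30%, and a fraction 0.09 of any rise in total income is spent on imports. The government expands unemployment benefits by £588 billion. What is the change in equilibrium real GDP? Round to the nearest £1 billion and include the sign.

The transfer change shifts disposable income by +£588 billion, so first-round consumption changes by c·ΔTR = 0.83 × (+£588 billion) = +£488.04 billion.
Expenditure multiplier = 1/(1 − c(1−t) + m) = 1/(1 − 0.83×0.7 + 0.09) = 1/0.509 ≈ 1.965.
The transfer multiplier is c × k ≈ 1.631, so ΔY = k × (c·ΔTR) = (+£488.04 billion) / 0.509 ≈ +£959 billion.

+£959 billion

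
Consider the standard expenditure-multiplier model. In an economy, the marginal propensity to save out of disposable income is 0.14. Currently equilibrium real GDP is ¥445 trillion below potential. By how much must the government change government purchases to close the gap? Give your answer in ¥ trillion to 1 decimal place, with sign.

+¥62.3 trillion

MPC = 1 − MPS = 1 − 0.14 = 0.86.
Spending multiplier = 1/(1 − MPC) = 1/(1 − 0.86) = 1/0.14 ≈ 7.143.
Need ΔY = +¥445 trillion, so ΔG = ΔY/k = (+¥445 trillion) × 0.14 = +¥62.3 trillion.
The government should increase government purchases by ¥62.3 trillion.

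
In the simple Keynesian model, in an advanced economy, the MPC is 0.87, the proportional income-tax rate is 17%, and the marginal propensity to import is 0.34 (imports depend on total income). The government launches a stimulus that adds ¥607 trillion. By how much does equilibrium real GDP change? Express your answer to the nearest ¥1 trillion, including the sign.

+¥982 trillion

Spending multiplier = 1/(1 − c(1−t) + m) = 1/(1 − 0.87×0.83 + 0.34) = 1/0.6179 ≈ 1.618.
ΔY = k × ΔG = (+¥607 trillion) / 0.6179 ≈ +¥982 trillion.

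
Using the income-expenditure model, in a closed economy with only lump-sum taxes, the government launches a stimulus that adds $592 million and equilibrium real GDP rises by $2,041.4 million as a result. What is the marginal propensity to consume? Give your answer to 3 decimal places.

0.710

Implied spending multiplier k = ΔY/ΔG = 2,041.4/592 ≈ 3.4483.
Since k = 1/(1 − MPC), MPC = 1 − 1/k = 1 − ΔG/ΔY = 1 − 592/2,041.4 ≈ 0.710.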